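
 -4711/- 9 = 523+ 4/9  =  523.44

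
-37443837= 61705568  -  99149405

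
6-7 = - 1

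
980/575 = 1 + 81/115 = 1.70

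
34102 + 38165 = 72267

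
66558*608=40467264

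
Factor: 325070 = 2^1 * 5^1*32507^1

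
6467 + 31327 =37794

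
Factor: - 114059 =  - 11^1*10369^1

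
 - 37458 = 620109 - 657567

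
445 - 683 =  -238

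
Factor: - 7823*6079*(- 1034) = 2^1  *  11^1* 47^1*6079^1*7823^1 = 49172921578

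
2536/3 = 2536/3= 845.33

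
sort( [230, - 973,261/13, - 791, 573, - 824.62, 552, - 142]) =[-973, - 824.62, - 791, - 142, 261/13,230,552, 573 ]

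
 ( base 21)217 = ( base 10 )910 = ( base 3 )1020201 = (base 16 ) 38E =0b1110001110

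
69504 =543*128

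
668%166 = 4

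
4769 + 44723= 49492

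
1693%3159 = 1693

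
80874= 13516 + 67358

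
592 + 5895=6487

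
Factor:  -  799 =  - 17^1*47^1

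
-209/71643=-1 + 6494/6513 = -0.00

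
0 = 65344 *0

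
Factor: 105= 3^1*5^1*7^1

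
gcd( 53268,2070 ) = 138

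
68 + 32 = 100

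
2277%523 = 185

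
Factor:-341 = -11^1*31^1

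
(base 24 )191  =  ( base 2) 1100011001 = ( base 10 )793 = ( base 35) MN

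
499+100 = 599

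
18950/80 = 1895/8 = 236.88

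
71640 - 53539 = 18101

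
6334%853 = 363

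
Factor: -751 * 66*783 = -2^1*3^4*11^1*29^1*751^1 = -  38810178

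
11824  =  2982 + 8842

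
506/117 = 506/117 = 4.32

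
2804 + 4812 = 7616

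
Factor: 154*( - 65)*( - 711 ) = 2^1 * 3^2*5^1*7^1*11^1*13^1* 79^1 =7117110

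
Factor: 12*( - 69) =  - 828 = - 2^2*3^2*23^1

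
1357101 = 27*50263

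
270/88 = 135/44 = 3.07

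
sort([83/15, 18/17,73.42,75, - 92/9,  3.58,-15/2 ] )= [ - 92/9 ,-15/2, 18/17,3.58,83/15,73.42,75]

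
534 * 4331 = 2312754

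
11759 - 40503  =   - 28744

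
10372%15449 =10372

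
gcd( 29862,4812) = 6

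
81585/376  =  81585/376 = 216.98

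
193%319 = 193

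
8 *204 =1632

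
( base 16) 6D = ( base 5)414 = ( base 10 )109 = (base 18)61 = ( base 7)214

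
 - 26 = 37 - 63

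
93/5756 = 93/5756 = 0.02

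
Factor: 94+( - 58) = 2^2*3^2= 36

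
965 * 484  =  467060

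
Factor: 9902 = 2^1 *4951^1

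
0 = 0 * 7179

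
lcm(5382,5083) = 91494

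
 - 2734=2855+-5589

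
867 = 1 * 867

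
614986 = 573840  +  41146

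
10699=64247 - 53548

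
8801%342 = 251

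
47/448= 47/448 = 0.10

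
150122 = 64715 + 85407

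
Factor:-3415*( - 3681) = 12570615 = 3^2*5^1*409^1*683^1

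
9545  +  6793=16338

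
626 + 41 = 667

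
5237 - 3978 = 1259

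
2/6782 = 1/3391=0.00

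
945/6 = 315/2 = 157.50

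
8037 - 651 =7386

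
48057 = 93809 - 45752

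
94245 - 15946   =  78299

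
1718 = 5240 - 3522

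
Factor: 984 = 2^3*3^1* 41^1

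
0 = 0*878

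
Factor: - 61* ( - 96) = 2^5*3^1* 61^1 = 5856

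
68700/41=1675+25/41 = 1675.61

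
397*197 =78209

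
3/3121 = 3/3121 = 0.00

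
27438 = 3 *9146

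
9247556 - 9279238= - 31682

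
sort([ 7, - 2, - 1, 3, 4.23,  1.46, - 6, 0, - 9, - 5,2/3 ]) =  [ - 9, - 6, - 5 , - 2, - 1,0, 2/3,1.46, 3, 4.23, 7] 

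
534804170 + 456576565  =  991380735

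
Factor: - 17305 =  - 5^1*3461^1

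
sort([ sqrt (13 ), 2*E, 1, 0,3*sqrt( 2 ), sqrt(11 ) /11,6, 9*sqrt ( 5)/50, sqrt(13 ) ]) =[0, sqrt( 11)/11,9 * sqrt(5 )/50, 1,  sqrt(13),sqrt(13 ), 3*sqrt(2), 2 * E, 6]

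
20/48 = 5/12  =  0.42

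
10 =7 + 3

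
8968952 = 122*73516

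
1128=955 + 173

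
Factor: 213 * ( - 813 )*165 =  - 3^3 * 5^1* 11^1*71^1*271^1 = -  28572885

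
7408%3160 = 1088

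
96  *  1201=115296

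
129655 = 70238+59417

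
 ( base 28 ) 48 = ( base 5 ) 440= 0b1111000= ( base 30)40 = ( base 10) 120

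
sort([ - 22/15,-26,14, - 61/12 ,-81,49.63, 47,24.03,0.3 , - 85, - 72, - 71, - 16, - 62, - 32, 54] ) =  [ - 85, - 81, - 72, - 71,  -  62,-32, - 26, - 16,-61/12, - 22/15, 0.3, 14,  24.03,47,  49.63,54 ] 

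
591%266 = 59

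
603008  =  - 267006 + 870014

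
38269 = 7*5467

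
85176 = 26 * 3276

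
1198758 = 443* 2706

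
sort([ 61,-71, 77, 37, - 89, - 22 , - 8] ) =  [-89, - 71, - 22, - 8,37,61,77 ] 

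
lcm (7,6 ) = 42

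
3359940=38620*87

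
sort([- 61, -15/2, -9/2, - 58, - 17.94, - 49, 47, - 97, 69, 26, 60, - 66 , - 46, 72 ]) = [-97, - 66, - 61, - 58, - 49,- 46 ,  -  17.94, - 15/2 ,-9/2, 26,47, 60, 69 , 72 ]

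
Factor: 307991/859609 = 47^1 * 6553^1*859609^( - 1 ) 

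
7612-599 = 7013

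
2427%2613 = 2427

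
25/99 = 25/99 = 0.25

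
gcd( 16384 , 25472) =128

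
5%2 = 1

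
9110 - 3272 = 5838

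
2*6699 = 13398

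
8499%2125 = 2124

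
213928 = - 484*(  -  442 )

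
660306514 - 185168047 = 475138467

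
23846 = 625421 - 601575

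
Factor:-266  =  -2^1*7^1*19^1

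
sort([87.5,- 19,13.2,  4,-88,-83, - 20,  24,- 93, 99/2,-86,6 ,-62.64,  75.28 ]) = [ - 93,-88, - 86, - 83,-62.64,-20,-19,4,6, 13.2,24, 99/2,75.28, 87.5] 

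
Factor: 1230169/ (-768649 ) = -7^( - 1)*109807^(-1) *1230169^1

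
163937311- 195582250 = -31644939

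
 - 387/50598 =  - 43/5622 = -0.01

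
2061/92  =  2061/92 = 22.40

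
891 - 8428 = -7537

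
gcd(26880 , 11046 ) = 42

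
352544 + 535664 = 888208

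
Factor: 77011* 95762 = 7374727382 = 2^1*11^1*7001^1*47881^1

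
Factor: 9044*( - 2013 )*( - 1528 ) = 2^5 * 3^1 * 7^1*11^1*17^1*19^1*61^1*191^1 = 27818114016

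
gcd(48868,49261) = 1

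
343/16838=343/16838 = 0.02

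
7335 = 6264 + 1071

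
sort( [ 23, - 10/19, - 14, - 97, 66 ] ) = [-97, - 14, - 10/19, 23,66] 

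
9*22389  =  201501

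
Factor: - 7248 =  - 2^4*3^1*151^1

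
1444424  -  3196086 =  - 1751662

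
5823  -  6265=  - 442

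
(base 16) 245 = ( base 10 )581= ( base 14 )2D7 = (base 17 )203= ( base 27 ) LE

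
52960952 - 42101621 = 10859331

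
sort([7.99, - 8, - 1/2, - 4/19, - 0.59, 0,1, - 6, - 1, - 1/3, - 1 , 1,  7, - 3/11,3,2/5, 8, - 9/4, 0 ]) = [ - 8, - 6, - 9/4, -1, - 1, - 0.59, - 1/2,-1/3, - 3/11, - 4/19 , 0,0,2/5,1 , 1,3,7,7.99, 8]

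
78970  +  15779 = 94749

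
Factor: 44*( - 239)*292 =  - 2^4*11^1*73^1*239^1 = - 3070672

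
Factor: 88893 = 3^2*7^1 *17^1*83^1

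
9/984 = 3/328  =  0.01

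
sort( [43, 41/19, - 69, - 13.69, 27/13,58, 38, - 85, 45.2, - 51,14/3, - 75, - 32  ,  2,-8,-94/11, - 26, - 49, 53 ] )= [ - 85, - 75,  -  69, - 51,-49 ,-32 , - 26, - 13.69, - 94/11, - 8,2,27/13,41/19, 14/3 , 38, 43, 45.2,53, 58 ]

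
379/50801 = 379/50801 = 0.01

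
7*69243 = 484701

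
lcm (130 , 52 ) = 260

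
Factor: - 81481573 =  - 81481573^1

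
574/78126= 287/39063 = 0.01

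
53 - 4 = 49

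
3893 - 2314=1579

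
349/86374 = 349/86374 =0.00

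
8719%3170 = 2379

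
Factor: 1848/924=2^1  =  2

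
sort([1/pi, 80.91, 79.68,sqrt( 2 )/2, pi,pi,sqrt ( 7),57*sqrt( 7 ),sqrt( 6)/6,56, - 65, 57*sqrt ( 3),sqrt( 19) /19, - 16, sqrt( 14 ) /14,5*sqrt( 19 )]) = [ - 65, - 16, sqrt(19)/19,sqrt( 14) /14, 1/pi,sqrt( 6) /6,sqrt(2)/2, sqrt( 7), pi, pi, 5*sqrt( 19),  56, 79.68, 80.91, 57*sqrt (3),  57*sqrt( 7 ) ] 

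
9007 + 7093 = 16100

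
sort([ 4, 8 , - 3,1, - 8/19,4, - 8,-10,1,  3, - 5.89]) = [ - 10, - 8, - 5.89, - 3, - 8/19, 1,1,3 , 4, 4,8 ]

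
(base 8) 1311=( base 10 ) 713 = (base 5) 10323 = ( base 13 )42B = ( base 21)1ck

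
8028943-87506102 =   -  79477159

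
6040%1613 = 1201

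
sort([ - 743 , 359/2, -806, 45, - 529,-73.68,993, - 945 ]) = [ - 945, - 806,-743, - 529, - 73.68, 45, 359/2,993 ] 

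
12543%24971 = 12543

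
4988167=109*45763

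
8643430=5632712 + 3010718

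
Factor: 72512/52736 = 2^(-3)*11^1 = 11/8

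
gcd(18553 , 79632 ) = 1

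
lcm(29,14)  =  406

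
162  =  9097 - 8935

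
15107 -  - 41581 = 56688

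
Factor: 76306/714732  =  2^(-1) *3^( - 1 )*38153^1*59561^( - 1) = 38153/357366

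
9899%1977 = 14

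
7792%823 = 385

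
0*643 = 0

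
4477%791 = 522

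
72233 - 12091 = 60142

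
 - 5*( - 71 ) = 355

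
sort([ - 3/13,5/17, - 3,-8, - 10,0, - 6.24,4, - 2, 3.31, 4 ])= [ - 10, - 8, - 6.24, - 3, - 2, - 3/13,  0, 5/17,  3.31,4,4 ]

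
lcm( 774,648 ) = 27864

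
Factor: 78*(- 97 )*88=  -2^4*  3^1*11^1*13^1*97^1=-665808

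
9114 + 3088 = 12202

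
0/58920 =0 = 0.00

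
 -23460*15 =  - 351900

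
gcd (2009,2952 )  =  41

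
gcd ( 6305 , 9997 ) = 13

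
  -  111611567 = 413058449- 524670016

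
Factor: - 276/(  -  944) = 69/236=2^(-2)* 3^1*23^1*59^( - 1)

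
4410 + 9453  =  13863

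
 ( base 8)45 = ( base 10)37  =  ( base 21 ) 1G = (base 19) 1I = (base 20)1h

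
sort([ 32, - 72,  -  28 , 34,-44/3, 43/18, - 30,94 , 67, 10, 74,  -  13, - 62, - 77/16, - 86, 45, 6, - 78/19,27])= [ -86,-72, - 62, - 30, - 28,  -  44/3, - 13, - 77/16,-78/19, 43/18, 6,10,27,32, 34, 45,67,74, 94]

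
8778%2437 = 1467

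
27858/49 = 27858/49 = 568.53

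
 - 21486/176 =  - 10743/88 =-  122.08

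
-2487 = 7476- 9963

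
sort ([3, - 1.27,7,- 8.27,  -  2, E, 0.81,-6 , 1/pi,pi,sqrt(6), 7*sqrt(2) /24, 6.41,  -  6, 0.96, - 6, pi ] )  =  [-8.27,-6, - 6, - 6,-2 , - 1.27, 1/pi,  7*sqrt(2 )/24, 0.81, 0.96, sqrt ( 6), E,3,  pi, pi,6.41,7] 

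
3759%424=367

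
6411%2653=1105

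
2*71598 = 143196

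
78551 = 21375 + 57176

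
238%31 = 21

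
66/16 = 33/8 = 4.12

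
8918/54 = 165 + 4/27  =  165.15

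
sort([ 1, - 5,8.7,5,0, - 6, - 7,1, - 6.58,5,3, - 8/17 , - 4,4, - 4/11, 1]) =[ - 7, - 6.58, - 6, - 5, - 4, - 8/17,- 4/11,0,1, 1, 1 , 3,4, 5, 5, 8.7]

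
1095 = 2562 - 1467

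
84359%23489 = 13892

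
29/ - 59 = - 29/59 = - 0.49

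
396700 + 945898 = 1342598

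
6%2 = 0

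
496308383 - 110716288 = 385592095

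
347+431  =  778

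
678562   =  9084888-8406326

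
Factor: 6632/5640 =829/705 = 3^(- 1 )*5^( - 1 )*47^( - 1 )*829^1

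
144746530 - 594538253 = -449791723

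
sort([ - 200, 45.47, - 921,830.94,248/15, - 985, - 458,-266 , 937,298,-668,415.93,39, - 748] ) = [ - 985, - 921, - 748,-668,-458,- 266, - 200,248/15, 39,45.47, 298,415.93, 830.94, 937 ] 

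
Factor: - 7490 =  -2^1*5^1*7^1*107^1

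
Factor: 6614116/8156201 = 2^2*113^1*2293^( - 1)*3557^( -1)* 14633^1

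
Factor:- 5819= - 11^1*23^2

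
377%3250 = 377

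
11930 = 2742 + 9188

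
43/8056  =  43/8056 = 0.01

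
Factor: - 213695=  -5^1 * 79^1*541^1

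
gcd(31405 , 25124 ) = 6281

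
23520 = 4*5880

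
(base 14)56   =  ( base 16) 4c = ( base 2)1001100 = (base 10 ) 76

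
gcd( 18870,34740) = 30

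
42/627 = 14/209 = 0.07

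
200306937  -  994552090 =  - 794245153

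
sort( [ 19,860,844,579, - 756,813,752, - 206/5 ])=[-756, - 206/5,19, 579,  752,813 , 844,860 ]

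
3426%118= 4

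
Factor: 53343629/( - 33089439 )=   -  3^ (  -  1 )*331^1 * 2683^( - 1)*4111^(-1)*161159^1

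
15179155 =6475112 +8704043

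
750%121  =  24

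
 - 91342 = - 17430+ - 73912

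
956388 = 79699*12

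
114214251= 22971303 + 91242948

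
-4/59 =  - 1 + 55/59 = - 0.07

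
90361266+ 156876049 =247237315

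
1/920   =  1/920 = 0.00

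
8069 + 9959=18028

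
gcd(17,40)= 1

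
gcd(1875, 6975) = 75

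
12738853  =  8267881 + 4470972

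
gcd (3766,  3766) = 3766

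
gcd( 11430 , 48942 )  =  18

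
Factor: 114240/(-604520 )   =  -24/127 = -2^3*3^1*127^(-1 )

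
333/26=333/26 =12.81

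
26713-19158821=  -  19132108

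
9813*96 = 942048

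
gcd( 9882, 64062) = 18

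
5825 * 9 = 52425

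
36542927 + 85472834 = 122015761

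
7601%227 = 110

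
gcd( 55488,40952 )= 8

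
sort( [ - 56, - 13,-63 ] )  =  [ - 63, - 56, - 13 ] 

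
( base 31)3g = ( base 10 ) 109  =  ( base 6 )301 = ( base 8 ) 155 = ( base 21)54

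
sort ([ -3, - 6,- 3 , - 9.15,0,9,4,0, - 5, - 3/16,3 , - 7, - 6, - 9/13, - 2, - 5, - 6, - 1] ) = [ - 9.15,  -  7, - 6, -6,  -  6, - 5,  -  5, - 3, -3, - 2, - 1, -9/13,-3/16,0,  0,3,4, 9] 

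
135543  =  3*45181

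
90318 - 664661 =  - 574343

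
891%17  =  7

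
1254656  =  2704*464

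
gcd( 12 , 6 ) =6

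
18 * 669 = 12042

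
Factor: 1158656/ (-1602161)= -2^9*11^( - 2) * 31^1*73^1*13241^(  -  1) 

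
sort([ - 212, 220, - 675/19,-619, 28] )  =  [ - 619, - 212, - 675/19, 28, 220 ] 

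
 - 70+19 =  - 51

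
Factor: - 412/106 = -2^1*53^( - 1) * 103^1 =- 206/53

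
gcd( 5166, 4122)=18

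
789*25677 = 20259153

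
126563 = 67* 1889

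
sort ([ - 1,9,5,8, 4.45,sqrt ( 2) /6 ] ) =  [ - 1, sqrt(2)/6, 4.45, 5, 8, 9] 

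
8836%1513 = 1271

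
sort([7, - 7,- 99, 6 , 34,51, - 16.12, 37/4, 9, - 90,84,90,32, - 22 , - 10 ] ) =[ - 99, - 90, - 22, - 16.12,  -  10,-7,6, 7,  9,37/4,32, 34,51 , 84,90 ] 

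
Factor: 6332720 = 2^4*5^1 * 79159^1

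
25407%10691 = 4025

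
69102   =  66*1047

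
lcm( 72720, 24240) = 72720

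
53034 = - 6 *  (-8839)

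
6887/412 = 16 + 295/412 = 16.72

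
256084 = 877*292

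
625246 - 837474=  -  212228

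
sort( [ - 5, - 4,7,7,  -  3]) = [ - 5 , - 4,  -  3,7,7] 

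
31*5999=185969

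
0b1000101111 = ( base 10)559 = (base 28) JR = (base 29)j8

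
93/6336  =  31/2112=0.01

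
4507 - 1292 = 3215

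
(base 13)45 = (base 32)1p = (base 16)39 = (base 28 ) 21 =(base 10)57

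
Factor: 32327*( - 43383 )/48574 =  - 2^(-1)*3^1*149^(  -  1 ) * 163^(  -  1)*14461^1 * 32327^1 = -1402442241/48574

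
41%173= 41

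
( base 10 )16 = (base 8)20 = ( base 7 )22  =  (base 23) G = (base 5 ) 31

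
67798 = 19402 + 48396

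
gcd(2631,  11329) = 1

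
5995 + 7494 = 13489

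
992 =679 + 313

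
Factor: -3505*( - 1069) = 3746845 = 5^1*701^1*1069^1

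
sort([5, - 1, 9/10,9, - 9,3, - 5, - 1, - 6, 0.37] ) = [ - 9,-6, - 5, - 1, - 1,0.37,9/10,3,5,9] 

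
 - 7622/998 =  - 8+181/499 = - 7.64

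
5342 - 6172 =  - 830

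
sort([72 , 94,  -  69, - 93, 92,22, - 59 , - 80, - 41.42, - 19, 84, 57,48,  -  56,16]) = [ - 93 , - 80, - 69, - 59,  -  56, - 41.42,  -  19,16,22,48,57,72,84,92,94] 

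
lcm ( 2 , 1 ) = 2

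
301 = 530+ - 229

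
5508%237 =57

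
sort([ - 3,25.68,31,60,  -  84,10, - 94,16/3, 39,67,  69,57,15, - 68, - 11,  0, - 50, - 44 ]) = [ - 94, - 84,  -  68, - 50, - 44, - 11, - 3,0,16/3,10,15,25.68,31,39, 57,60,67,69] 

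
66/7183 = 6/653 = 0.01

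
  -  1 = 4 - 5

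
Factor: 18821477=3049^1*6173^1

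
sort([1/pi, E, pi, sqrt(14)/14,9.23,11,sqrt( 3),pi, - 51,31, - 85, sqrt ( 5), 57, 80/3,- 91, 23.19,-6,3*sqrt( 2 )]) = [-91,-85,-51, - 6, sqrt(14 )/14,1/pi, sqrt( 3 ), sqrt ( 5 ),E, pi,  pi,3*sqrt(  2),9.23 , 11, 23.19, 80/3,31, 57]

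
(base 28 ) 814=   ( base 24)amg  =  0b1100010100000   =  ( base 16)18A0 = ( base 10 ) 6304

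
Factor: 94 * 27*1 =2^1*3^3 * 47^1 = 2538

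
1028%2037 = 1028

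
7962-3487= 4475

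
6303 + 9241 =15544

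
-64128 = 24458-88586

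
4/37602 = 2/18801= 0.00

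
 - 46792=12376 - 59168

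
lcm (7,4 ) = 28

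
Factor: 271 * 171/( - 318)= - 2^( - 1)*3^1* 19^1*53^ ( - 1)*271^1= - 15447/106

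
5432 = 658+4774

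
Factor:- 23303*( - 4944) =2^4  *3^1*7^1*103^1*3329^1 = 115210032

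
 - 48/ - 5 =48/5 =9.60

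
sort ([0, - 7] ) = [ - 7,0 ] 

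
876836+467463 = 1344299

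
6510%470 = 400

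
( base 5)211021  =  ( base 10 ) 7011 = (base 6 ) 52243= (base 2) 1101101100011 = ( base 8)15543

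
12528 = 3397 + 9131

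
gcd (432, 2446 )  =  2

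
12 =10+2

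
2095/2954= 2095/2954 = 0.71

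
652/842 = 326/421 = 0.77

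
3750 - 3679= 71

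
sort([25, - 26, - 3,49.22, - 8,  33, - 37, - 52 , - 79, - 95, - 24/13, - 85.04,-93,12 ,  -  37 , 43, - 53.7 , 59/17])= [ - 95, - 93, - 85.04 ,  -  79, - 53.7, - 52, - 37, - 37, - 26 , - 8, - 3,  -  24/13,59/17,  12,25,33,43,49.22]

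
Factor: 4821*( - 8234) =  - 39696114=-2^1*3^1*23^1*179^1*1607^1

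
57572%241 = 214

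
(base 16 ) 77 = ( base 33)3k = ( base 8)167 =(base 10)119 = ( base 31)3q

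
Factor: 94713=3^1*131^1*241^1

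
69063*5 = 345315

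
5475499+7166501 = 12642000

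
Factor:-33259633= - 11^2*17^1*19^1*23^1*37^1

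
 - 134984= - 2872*47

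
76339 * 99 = 7557561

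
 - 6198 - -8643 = 2445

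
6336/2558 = 3168/1279 = 2.48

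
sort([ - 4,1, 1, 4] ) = [ - 4 , 1,  1 , 4]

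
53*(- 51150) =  - 2710950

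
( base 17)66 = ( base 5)413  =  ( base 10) 108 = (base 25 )48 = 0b1101100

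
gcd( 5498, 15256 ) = 2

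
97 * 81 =7857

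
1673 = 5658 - 3985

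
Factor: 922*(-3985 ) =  - 2^1 * 5^1*461^1*797^1 = -3674170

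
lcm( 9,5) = 45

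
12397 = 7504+4893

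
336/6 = 56 = 56.00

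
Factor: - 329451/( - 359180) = 2^( - 2 )*3^1*5^( - 1)* 193^1 * 569^1*17959^( - 1)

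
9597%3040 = 477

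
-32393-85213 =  - 117606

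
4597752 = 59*77928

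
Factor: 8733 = 3^1*41^1*  71^1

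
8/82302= 4/41151=0.00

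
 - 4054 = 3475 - 7529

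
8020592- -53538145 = 61558737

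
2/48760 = 1/24380=0.00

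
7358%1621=874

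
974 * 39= 37986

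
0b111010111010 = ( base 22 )7h8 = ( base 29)4E0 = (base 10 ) 3770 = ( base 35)32P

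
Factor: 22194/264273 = 2^1*3^3 * 643^ ( - 1) =54/643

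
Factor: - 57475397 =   -  7^1*787^1* 10433^1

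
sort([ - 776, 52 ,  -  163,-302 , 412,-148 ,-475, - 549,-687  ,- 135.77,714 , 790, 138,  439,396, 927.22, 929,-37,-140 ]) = [ - 776,-687, - 549 , -475,-302 ,-163 , - 148 , - 140, - 135.77, - 37, 52,  138,  396, 412 , 439,714,790, 927.22,929 ]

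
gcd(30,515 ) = 5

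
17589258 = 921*19098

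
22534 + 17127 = 39661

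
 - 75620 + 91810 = 16190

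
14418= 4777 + 9641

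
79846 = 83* 962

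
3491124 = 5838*598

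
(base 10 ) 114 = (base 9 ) 136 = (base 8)162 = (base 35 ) 39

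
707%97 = 28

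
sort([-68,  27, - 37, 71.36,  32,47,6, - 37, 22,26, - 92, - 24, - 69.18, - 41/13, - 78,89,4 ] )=[ - 92,-78, - 69.18, - 68 ,-37, - 37, - 24, - 41/13 , 4,6, 22,26 , 27, 32,47,71.36,89]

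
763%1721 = 763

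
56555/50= 1131 + 1/10 =1131.10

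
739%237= 28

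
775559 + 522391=1297950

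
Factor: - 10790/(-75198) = 65/453  =  3^( - 1)*5^1*13^1* 151^( - 1 )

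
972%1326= 972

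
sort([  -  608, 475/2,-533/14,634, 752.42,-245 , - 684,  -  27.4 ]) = [-684, - 608,-245, - 533/14, - 27.4,475/2,634,752.42]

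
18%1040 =18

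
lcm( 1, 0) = 0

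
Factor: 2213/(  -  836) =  - 2^( - 2) * 11^(-1) * 19^( - 1)*2213^1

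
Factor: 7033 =13^1 * 541^1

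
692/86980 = 173/21745 = 0.01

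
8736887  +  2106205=10843092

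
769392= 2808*274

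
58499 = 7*8357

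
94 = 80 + 14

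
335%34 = 29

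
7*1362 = 9534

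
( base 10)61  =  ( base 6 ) 141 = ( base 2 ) 111101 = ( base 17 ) 3A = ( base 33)1S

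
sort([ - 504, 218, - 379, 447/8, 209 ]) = [ - 504, - 379, 447/8,  209, 218 ] 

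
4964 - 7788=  - 2824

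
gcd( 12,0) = 12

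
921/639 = 307/213 = 1.44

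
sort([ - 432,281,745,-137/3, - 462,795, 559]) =[-462, - 432, - 137/3, 281,559,745,795] 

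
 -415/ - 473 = 415/473 = 0.88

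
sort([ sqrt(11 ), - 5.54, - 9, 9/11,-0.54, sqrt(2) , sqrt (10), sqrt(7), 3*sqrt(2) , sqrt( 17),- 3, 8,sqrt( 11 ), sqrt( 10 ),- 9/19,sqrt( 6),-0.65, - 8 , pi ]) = [ - 9, - 8, - 5.54, - 3,-0.65, - 0.54, - 9/19, 9/11, sqrt( 2 ), sqrt(6), sqrt( 7),pi,  sqrt(10) , sqrt ( 10), sqrt (11), sqrt( 11), sqrt ( 17),3*sqrt(2), 8]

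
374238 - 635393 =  - 261155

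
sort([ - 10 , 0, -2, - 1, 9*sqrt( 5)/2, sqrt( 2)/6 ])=[-10, - 2, - 1,  0,sqrt( 2)/6, 9*sqrt( 5)/2]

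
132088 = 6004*22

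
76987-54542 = 22445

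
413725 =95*4355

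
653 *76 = 49628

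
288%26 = 2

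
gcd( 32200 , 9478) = 14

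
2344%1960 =384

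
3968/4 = 992 = 992.00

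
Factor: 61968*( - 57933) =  - 2^4 * 3^3*41^1*157^1*1291^1   =  - 3589992144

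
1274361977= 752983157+521378820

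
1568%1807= 1568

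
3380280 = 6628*510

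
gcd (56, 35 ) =7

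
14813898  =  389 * 38082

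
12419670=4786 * 2595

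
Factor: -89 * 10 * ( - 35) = 2^1 * 5^2*7^1*89^1 =31150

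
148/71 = 2 + 6/71  =  2.08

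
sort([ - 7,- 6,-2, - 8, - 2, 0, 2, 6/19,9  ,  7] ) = [ - 8,  -  7, - 6, -2  , - 2, 0, 6/19, 2, 7 , 9]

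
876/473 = 876/473 =1.85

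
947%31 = 17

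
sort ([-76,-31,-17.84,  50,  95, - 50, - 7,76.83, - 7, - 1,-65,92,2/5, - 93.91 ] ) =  [  -  93.91, - 76,  -  65 , - 50, - 31, - 17.84,-7, -7, - 1,2/5, 50, 76.83,92,  95]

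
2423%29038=2423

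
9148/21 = 435 + 13/21 = 435.62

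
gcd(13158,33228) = 18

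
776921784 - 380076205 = 396845579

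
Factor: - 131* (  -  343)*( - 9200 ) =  - 2^4*5^2*7^3*23^1*131^1 = - 413383600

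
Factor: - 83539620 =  - 2^2*3^3*5^1*67^1*2309^1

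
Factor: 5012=2^2*7^1 * 179^1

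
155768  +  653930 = 809698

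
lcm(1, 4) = 4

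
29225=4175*7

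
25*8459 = 211475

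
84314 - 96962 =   -  12648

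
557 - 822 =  - 265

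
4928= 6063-1135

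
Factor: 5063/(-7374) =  - 2^( - 1)*3^( - 1 )*61^1 * 83^1*1229^( - 1 ) 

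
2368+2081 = 4449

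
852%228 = 168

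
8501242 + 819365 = 9320607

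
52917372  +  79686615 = 132603987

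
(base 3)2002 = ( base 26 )24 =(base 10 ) 56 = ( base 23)2a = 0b111000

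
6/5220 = 1/870 = 0.00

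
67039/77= 9577/11  =  870.64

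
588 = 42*14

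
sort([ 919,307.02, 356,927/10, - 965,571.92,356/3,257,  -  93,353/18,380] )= [  -  965, - 93,353/18,927/10,356/3, 257,307.02,356, 380 , 571.92, 919 ]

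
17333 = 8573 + 8760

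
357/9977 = 357/9977  =  0.04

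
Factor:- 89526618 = -2^1*3^2*127^1*39163^1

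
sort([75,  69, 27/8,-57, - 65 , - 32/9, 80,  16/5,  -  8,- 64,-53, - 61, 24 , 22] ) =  [ - 65, - 64, - 61, - 57, - 53 ,-8, - 32/9,16/5 , 27/8, 22, 24,69, 75 , 80 ] 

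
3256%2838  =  418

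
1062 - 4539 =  - 3477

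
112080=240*467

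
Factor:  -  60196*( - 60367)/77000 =908462983/19250 = 2^ ( - 1)*5^( - 3)*7^(- 1 )*11^ (- 1)*17^1*53^1*67^1*101^1*149^1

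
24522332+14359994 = 38882326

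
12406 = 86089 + -73683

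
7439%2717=2005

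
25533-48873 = -23340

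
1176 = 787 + 389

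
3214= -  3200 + 6414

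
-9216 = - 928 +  - 8288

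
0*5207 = 0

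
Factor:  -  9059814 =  - 2^1*3^2*47^1*10709^1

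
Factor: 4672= 2^6*73^1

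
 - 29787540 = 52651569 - 82439109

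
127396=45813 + 81583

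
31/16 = 1+15/16   =  1.94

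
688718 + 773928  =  1462646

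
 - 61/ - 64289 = 61/64289= 0.00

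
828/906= 138/151 = 0.91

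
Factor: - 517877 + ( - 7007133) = -7525010 = -  2^1*5^1*157^1 * 4793^1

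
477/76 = 477/76 = 6.28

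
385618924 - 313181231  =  72437693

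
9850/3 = 3283 +1/3  =  3283.33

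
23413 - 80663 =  -57250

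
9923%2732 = 1727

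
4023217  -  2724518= 1298699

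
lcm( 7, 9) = 63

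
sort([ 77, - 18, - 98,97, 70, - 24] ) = [ - 98,-24, - 18, 70, 77, 97] 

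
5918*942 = 5574756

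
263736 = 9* 29304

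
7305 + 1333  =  8638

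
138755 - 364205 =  - 225450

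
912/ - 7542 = -1 + 1105/1257 = -  0.12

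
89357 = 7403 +81954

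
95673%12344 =9265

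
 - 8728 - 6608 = - 15336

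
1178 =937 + 241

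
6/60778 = 3/30389 =0.00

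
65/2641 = 65/2641 = 0.02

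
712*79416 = 56544192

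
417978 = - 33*( - 12666)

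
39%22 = 17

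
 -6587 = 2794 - 9381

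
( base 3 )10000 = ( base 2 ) 1010001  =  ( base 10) 81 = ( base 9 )100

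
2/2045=2/2045 = 0.00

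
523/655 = 523/655 = 0.80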